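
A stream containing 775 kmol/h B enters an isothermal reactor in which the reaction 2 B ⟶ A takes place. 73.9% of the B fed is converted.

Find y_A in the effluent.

0.586

B reacted = 0.739 × 775 = 572.7 kmol/h; ν_B = −2, so ξ = 572.7/2 = 286.4 kmol/h.
Outlet amounts (n = n₀ + ν ξ):
  B: 775 − 2(286.4) = 202.3
  A: 0 + 1(286.4) = 286.4
Total out = 488.6 kmol/h; y_A = 286.4 / 488.6 = 0.586.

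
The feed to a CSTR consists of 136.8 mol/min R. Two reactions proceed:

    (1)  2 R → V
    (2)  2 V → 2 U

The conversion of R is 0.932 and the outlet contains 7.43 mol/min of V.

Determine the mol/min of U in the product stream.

Conversion of R: R consumed = 2ξ₁ = 0.932 × 136.8 → ξ₁ = 63.75 mol/min.
V balance: n_V = 0 + 1ξ₁ − 2ξ₂ = 7.43 → ξ₂ = (1·63.75 − 7.43)/2 = 28.16 mol/min.
Outlet amounts (n = n₀ + Σ ν·ξ):
  R: 136.8 − 2(63.75) = 9.302
  V: 0 + 1(63.75) − 2(28.16) = 7.43
  U: 0 + 2(28.16) = 56.32

56.3 mol/min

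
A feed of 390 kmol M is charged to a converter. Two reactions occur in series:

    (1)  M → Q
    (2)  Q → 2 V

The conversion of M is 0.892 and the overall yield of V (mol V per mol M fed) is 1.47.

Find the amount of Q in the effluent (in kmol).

61.2 kmol

Conversion of M: M consumed = 1ξ₁ = 0.892 × 390 → ξ₁ = 347.9 kmol.
Yield of V: 2ξ₂ / 390 = 1.47 → ξ₂ = 286.6 kmol.
Outlet amounts (n = n₀ + Σ ν·ξ):
  M: 390 − 1(347.9) = 42.12
  Q: 0 + 1(347.9) − 1(286.6) = 61.23
  V: 0 + 2(286.6) = 573.3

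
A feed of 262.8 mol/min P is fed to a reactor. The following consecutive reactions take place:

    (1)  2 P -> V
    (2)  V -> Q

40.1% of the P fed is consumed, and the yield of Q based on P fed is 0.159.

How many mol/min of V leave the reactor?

Conversion of P: P consumed = 2ξ₁ = 0.401 × 262.8 → ξ₁ = 52.69 mol/min.
Yield of Q: 1ξ₂ / 262.8 = 0.159 → ξ₂ = 41.79 mol/min.
Outlet amounts (n = n₀ + Σ ν·ξ):
  P: 262.8 − 2(52.69) = 157.4
  V: 0 + 1(52.69) − 1(41.79) = 10.91
  Q: 0 + 1(41.79) = 41.79

10.9 mol/min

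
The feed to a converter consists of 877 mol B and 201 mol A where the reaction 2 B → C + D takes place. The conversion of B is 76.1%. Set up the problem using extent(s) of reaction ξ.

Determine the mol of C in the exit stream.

334 mol

B reacted = 0.761 × 877 = 667.4 mol; ν_B = −2, so ξ = 667.4/2 = 333.7 mol.
Outlet amounts (n = n₀ + ν ξ):
  B: 877 − 2(333.7) = 209.6
  C: 0 + 1(333.7) = 333.7
  D: 0 + 1(333.7) = 333.7
  A: 201 (inert)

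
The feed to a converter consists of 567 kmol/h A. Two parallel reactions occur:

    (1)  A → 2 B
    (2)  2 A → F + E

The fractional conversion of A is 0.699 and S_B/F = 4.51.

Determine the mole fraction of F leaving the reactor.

0.12

Conversion of A: A consumed = 0.699 × 567 = 396.3 kmol/h = 1ξ₁ + 2ξ₂.
Selectivity: 2ξ₁ / (1ξ₂) = 4.51 → ξ₁ = 2.255 ξ₂.
Substitute: (1·2.255 + 2) ξ₂ = 396.3 → ξ₂ = 93.15 kmol/h, ξ₁ = 210 kmol/h.
Outlet amounts (n = n₀ + Σ ν·ξ):
  A: 567 − 1(210) − 2(93.15) = 170.7
  B: 0 + 2(210) = 420.1
  F: 0 + 1(93.15) = 93.15
  E: 0 + 1(93.15) = 93.15
Total out = 777 kmol/h; y_F = 93.15 / 777 = 0.1199.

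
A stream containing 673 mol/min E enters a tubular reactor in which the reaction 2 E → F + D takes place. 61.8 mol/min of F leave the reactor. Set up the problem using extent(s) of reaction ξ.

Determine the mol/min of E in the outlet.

For F: n = n₀ + 1ξ → 61.8 = 0 + 1ξ, giving ξ = 61.8 mol/min.
Outlet amounts (n = n₀ + ν ξ):
  E: 673 − 2(61.8) = 549.4
  F: 0 + 1(61.8) = 61.8
  D: 0 + 1(61.8) = 61.8

549 mol/min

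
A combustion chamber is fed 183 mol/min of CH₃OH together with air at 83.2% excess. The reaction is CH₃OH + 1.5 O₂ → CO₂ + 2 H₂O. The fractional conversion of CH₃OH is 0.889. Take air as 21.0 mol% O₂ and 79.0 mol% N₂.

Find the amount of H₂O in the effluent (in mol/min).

Stoichiometric O₂ = 1.5 × 183 = 274.5 mol/min; O₂ fed = 274.5 × 1.832 = 502.9 mol/min.
N₂ fed = 502.9 × 79/21 = 1892 mol/min.
Fuel reacted = 0.889 × 183 → ξ = 162.7 mol/min.
Outlet (n = n₀ + ν ξ):
  CH₃OH: 183 − 1(162.7) = 20.31
  O₂: 502.9 − 1.5(162.7) = 258.9
  N₂: 1892 (inert)
  CO₂: 0 + 1(162.7) = 162.7
  H₂O: 0 + 2(162.7) = 325.4

325 mol/min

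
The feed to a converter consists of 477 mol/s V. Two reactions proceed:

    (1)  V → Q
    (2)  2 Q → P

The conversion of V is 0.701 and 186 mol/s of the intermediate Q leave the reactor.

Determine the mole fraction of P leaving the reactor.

Conversion of V: V consumed = 1ξ₁ = 0.701 × 477 → ξ₁ = 334.4 mol/s.
Q balance: n_Q = 0 + 1ξ₁ − 2ξ₂ = 186 → ξ₂ = (1·334.4 − 186)/2 = 74.19 mol/s.
Outlet amounts (n = n₀ + Σ ν·ξ):
  V: 477 − 1(334.4) = 142.6
  Q: 0 + 1(334.4) − 2(74.19) = 186
  P: 0 + 1(74.19) = 74.19
Total out = 402.8 mol/s; y_P = 74.19 / 402.8 = 0.1842.

0.184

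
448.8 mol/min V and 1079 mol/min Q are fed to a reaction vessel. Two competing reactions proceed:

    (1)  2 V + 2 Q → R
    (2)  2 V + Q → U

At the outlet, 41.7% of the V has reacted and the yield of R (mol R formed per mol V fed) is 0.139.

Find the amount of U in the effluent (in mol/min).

31.2 mol/min

Yield of R: 1ξ₁ / 448.8 = 0.139 → ξ₁ = 62.38 mol/min.
Conversion of V: 2ξ₁ + 2ξ₂ = 0.417 × 448.8 = 187.1 → ξ₂ = 31.19 mol/min.
Outlet amounts (n = n₀ + Σ ν·ξ):
  V: 448.8 − 2(62.38) − 2(31.19) = 261.7
  Q: 1079 − 2(62.38) − 1(31.19) = 923
  R: 0 + 1(62.38) = 62.38
  U: 0 + 1(31.19) = 31.19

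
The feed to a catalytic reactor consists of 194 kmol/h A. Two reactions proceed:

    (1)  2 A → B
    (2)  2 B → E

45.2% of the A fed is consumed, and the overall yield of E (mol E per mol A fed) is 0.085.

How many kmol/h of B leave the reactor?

10.9 kmol/h

Conversion of A: A consumed = 2ξ₁ = 0.452 × 194 → ξ₁ = 43.84 kmol/h.
Yield of E: 1ξ₂ / 194 = 0.085 → ξ₂ = 16.49 kmol/h.
Outlet amounts (n = n₀ + Σ ν·ξ):
  A: 194 − 2(43.84) = 106.3
  B: 0 + 1(43.84) − 2(16.49) = 10.86
  E: 0 + 1(16.49) = 16.49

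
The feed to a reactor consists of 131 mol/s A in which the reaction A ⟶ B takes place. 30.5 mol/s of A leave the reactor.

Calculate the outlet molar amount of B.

For A: n = n₀ − 1ξ → 30.5 = 131 − 1ξ, giving ξ = 100.5 mol/s.
Outlet amounts (n = n₀ + ν ξ):
  A: 131 − 1(100.5) = 30.5
  B: 0 + 1(100.5) = 100.5

100 mol/s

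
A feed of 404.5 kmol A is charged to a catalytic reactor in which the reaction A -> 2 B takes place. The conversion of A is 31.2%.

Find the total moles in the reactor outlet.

531 kmol

A reacted = 0.312 × 404.5 = 126.2 kmol; ν_A = −1, so ξ = 126.2/1 = 126.2 kmol.
Outlet amounts (n = n₀ + ν ξ):
  A: 404.5 − 1(126.2) = 278.3
  B: 0 + 2(126.2) = 252.4
Total out = 278.3 + 252.4 = 530.7 kmol.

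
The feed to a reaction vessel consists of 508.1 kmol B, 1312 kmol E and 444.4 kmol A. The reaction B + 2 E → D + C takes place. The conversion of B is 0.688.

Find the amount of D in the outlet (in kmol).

350 kmol

B reacted = 0.688 × 508.1 = 349.6 kmol; ν_B = −1, so ξ = 349.6/1 = 349.6 kmol.
Outlet amounts (n = n₀ + ν ξ):
  B: 508.1 − 1(349.6) = 158.5
  E: 1312 − 2(349.6) = 612.9
  D: 0 + 1(349.6) = 349.6
  C: 0 + 1(349.6) = 349.6
  A: 444.4 (inert)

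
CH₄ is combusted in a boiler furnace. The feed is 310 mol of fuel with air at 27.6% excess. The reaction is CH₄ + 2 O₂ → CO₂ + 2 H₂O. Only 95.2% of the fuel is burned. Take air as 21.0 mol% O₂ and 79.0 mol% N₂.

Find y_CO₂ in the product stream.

0.0724

Stoichiometric O₂ = 2 × 310 = 620 mol; O₂ fed = 620 × 1.276 = 791.1 mol.
N₂ fed = 791.1 × 79/21 = 2976 mol.
Fuel reacted = 0.952 × 310 → ξ = 295.1 mol.
Outlet (n = n₀ + ν ξ):
  CH₄: 310 − 1(295.1) = 14.88
  O₂: 791.1 − 2(295.1) = 200.9
  N₂: 2976 (inert)
  CO₂: 0 + 1(295.1) = 295.1
  H₂O: 0 + 2(295.1) = 590.2
Total out = 4077 mol; y_CO₂ = 295.1 / 4077 = 0.07238.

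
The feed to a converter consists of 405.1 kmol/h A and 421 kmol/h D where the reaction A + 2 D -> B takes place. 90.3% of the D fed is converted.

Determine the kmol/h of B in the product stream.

D reacted = 0.903 × 421 = 380.2 kmol/h; ν_D = −2, so ξ = 380.2/2 = 190.1 kmol/h.
Outlet amounts (n = n₀ + ν ξ):
  A: 405.1 − 1(190.1) = 215
  D: 421 − 2(190.1) = 40.84
  B: 0 + 1(190.1) = 190.1

190 kmol/h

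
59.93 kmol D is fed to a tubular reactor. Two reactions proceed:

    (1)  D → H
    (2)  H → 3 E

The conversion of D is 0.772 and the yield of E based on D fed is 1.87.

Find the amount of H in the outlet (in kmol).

Conversion of D: D consumed = 1ξ₁ = 0.772 × 59.93 → ξ₁ = 46.27 kmol.
Yield of E: 3ξ₂ / 59.93 = 1.87 → ξ₂ = 37.36 kmol.
Outlet amounts (n = n₀ + Σ ν·ξ):
  D: 59.93 − 1(46.27) = 13.66
  H: 0 + 1(46.27) − 1(37.36) = 8.91
  E: 0 + 3(37.36) = 112.1

8.91 kmol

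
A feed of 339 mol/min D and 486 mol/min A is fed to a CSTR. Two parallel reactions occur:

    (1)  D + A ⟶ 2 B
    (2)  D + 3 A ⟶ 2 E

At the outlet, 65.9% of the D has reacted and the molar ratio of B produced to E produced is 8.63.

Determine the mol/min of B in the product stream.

400 mol/min

Conversion of D: D consumed = 0.659 × 339 = 223.4 mol/min = 1ξ₁ + 1ξ₂.
Selectivity: 2ξ₁ / (2ξ₂) = 8.63 → ξ₁ = 8.63 ξ₂.
Substitute: (1·8.63 + 1) ξ₂ = 223.4 → ξ₂ = 23.2 mol/min, ξ₁ = 200.2 mol/min.
Outlet amounts (n = n₀ + Σ ν·ξ):
  D: 339 − 1(200.2) − 1(23.2) = 115.6
  A: 486 − 1(200.2) − 3(23.2) = 216.2
  B: 0 + 2(200.2) = 400.4
  E: 0 + 2(23.2) = 46.4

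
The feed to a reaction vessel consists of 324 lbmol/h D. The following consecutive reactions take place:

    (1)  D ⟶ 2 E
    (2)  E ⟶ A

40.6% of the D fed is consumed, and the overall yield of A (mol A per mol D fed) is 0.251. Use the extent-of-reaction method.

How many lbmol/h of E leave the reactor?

182 lbmol/h

Conversion of D: D consumed = 1ξ₁ = 0.406 × 324 → ξ₁ = 131.5 lbmol/h.
Yield of A: 1ξ₂ / 324 = 0.251 → ξ₂ = 81.32 lbmol/h.
Outlet amounts (n = n₀ + Σ ν·ξ):
  D: 324 − 1(131.5) = 192.5
  E: 0 + 2(131.5) − 1(81.32) = 181.8
  A: 0 + 1(81.32) = 81.32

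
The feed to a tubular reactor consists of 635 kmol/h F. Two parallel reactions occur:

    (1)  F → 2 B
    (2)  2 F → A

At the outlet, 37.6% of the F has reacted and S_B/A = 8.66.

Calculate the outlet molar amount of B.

Conversion of F: F consumed = 0.376 × 635 = 238.8 kmol/h = 1ξ₁ + 2ξ₂.
Selectivity: 2ξ₁ / (1ξ₂) = 8.66 → ξ₁ = 4.33 ξ₂.
Substitute: (1·4.33 + 2) ξ₂ = 238.8 → ξ₂ = 37.72 kmol/h, ξ₁ = 163.3 kmol/h.
Outlet amounts (n = n₀ + Σ ν·ξ):
  F: 635 − 1(163.3) − 2(37.72) = 396.2
  B: 0 + 2(163.3) = 326.6
  A: 0 + 1(37.72) = 37.72

327 kmol/h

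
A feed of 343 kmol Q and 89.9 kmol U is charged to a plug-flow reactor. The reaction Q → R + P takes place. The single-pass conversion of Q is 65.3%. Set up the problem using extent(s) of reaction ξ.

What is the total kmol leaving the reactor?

Q reacted = 0.653 × 343 = 224 kmol; ν_Q = −1, so ξ = 224/1 = 224 kmol.
Outlet amounts (n = n₀ + ν ξ):
  Q: 343 − 1(224) = 119
  R: 0 + 1(224) = 224
  P: 0 + 1(224) = 224
  U: 89.9 (inert)
Total out = 119 + 224 + 224 + 89.9 = 656.9 kmol.

657 kmol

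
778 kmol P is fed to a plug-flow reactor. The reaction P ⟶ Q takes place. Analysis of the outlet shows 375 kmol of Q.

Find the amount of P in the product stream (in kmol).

For Q: n = n₀ + 1ξ → 375 = 0 + 1ξ, giving ξ = 375 kmol.
Outlet amounts (n = n₀ + ν ξ):
  P: 778 − 1(375) = 403
  Q: 0 + 1(375) = 375

403 kmol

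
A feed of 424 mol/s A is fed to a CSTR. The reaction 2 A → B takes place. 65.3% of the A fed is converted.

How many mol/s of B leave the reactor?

A reacted = 0.653 × 424 = 276.9 mol/s; ν_A = −2, so ξ = 276.9/2 = 138.4 mol/s.
Outlet amounts (n = n₀ + ν ξ):
  A: 424 − 2(138.4) = 147.1
  B: 0 + 1(138.4) = 138.4

138 mol/s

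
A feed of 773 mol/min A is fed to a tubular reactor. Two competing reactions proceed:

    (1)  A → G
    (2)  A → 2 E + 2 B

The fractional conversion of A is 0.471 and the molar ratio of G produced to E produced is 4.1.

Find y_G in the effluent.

0.364

Conversion of A: A consumed = 0.471 × 773 = 364.1 mol/min = 1ξ₁ + 1ξ₂.
Selectivity: 1ξ₁ / (2ξ₂) = 4.1 → ξ₁ = 8.2 ξ₂.
Substitute: (1·8.2 + 1) ξ₂ = 364.1 → ξ₂ = 39.57 mol/min, ξ₁ = 324.5 mol/min.
Outlet amounts (n = n₀ + Σ ν·ξ):
  A: 773 − 1(324.5) − 1(39.57) = 408.9
  G: 0 + 1(324.5) = 324.5
  E: 0 + 2(39.57) = 79.15
  B: 0 + 2(39.57) = 79.15
Total out = 891.7 mol/min; y_G = 324.5 / 891.7 = 0.3639.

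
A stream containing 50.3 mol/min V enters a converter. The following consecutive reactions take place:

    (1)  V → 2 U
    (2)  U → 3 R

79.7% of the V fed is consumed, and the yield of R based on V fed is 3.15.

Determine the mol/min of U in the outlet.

Conversion of V: V consumed = 1ξ₁ = 0.797 × 50.3 → ξ₁ = 40.09 mol/min.
Yield of R: 3ξ₂ / 50.3 = 3.15 → ξ₂ = 52.81 mol/min.
Outlet amounts (n = n₀ + Σ ν·ξ):
  V: 50.3 − 1(40.09) = 10.21
  U: 0 + 2(40.09) − 1(52.81) = 27.36
  R: 0 + 3(52.81) = 158.4

27.4 mol/min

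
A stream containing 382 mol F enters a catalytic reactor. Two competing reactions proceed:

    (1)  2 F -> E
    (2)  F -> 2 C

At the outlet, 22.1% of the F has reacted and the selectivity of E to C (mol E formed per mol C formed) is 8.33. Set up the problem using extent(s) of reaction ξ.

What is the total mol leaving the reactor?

343 mol

Conversion of F: F consumed = 0.221 × 382 = 84.42 mol = 2ξ₁ + 1ξ₂.
Selectivity: 1ξ₁ / (2ξ₂) = 8.33 → ξ₁ = 16.66 ξ₂.
Substitute: (2·16.66 + 1) ξ₂ = 84.42 → ξ₂ = 2.46 mol, ξ₁ = 40.98 mol.
Outlet amounts (n = n₀ + Σ ν·ξ):
  F: 382 − 2(40.98) − 1(2.46) = 297.6
  E: 0 + 1(40.98) = 40.98
  C: 0 + 2(2.46) = 4.92
Total out = 297.6 + 40.98 + 4.92 = 343.5 mol.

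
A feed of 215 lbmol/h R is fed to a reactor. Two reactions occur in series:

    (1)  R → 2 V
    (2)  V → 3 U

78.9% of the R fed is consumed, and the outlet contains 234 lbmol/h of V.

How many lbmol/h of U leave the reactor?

316 lbmol/h

Conversion of R: R consumed = 1ξ₁ = 0.789 × 215 → ξ₁ = 169.6 lbmol/h.
V balance: n_V = 0 + 2ξ₁ − 1ξ₂ = 234 → ξ₂ = (2·169.6 − 234)/1 = 105.3 lbmol/h.
Outlet amounts (n = n₀ + Σ ν·ξ):
  R: 215 − 1(169.6) = 45.36
  V: 0 + 2(169.6) − 1(105.3) = 234
  U: 0 + 3(105.3) = 315.8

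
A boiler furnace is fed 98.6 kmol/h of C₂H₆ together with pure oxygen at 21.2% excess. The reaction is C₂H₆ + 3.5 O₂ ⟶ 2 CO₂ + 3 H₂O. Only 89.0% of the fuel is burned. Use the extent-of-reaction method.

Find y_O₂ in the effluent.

0.198

Stoichiometric O₂ = 3.5 × 98.6 = 345.1 kmol/h; O₂ fed = 345.1 × 1.212 = 418.3 kmol/h.
Fuel reacted = 0.89 × 98.6 → ξ = 87.75 kmol/h.
Outlet (n = n₀ + ν ξ):
  C₂H₆: 98.6 − 1(87.75) = 10.85
  O₂: 418.3 − 3.5(87.75) = 111.1
  CO₂: 0 + 2(87.75) = 175.5
  H₂O: 0 + 3(87.75) = 263.3
Total out = 560.7 kmol/h; y_O₂ = 111.1 / 560.7 = 0.1982.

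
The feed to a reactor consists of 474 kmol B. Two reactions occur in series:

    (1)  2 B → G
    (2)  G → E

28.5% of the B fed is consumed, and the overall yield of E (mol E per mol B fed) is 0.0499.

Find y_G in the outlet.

0.108

Conversion of B: B consumed = 2ξ₁ = 0.285 × 474 → ξ₁ = 67.54 kmol.
Yield of E: 1ξ₂ / 474 = 0.0499 → ξ₂ = 23.65 kmol.
Outlet amounts (n = n₀ + Σ ν·ξ):
  B: 474 − 2(67.54) = 338.9
  G: 0 + 1(67.54) − 1(23.65) = 43.89
  E: 0 + 1(23.65) = 23.65
Total out = 406.5 kmol; y_G = 43.89 / 406.5 = 0.108.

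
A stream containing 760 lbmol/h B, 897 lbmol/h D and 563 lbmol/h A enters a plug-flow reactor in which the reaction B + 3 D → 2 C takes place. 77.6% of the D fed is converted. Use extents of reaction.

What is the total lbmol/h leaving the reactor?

1760 lbmol/h

D reacted = 0.776 × 897 = 696.1 lbmol/h; ν_D = −3, so ξ = 696.1/3 = 232 lbmol/h.
Outlet amounts (n = n₀ + ν ξ):
  B: 760 − 1(232) = 528
  D: 897 − 3(232) = 200.9
  C: 0 + 2(232) = 464
  A: 563 (inert)
Total out = 528 + 200.9 + 464 + 563 = 1756 lbmol/h.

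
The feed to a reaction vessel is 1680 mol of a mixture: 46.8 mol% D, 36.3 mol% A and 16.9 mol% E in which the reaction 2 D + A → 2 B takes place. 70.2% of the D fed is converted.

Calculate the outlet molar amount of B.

D reacted = 0.702 × 786.2 = 551.9 mol; ν_D = −2, so ξ = 551.9/2 = 276 mol.
Outlet amounts (n = n₀ + ν ξ):
  D: 786.2 − 2(276) = 234.3
  A: 609.8 − 1(276) = 333.9
  B: 0 + 2(276) = 551.9
  E: 283.9 (inert)

552 mol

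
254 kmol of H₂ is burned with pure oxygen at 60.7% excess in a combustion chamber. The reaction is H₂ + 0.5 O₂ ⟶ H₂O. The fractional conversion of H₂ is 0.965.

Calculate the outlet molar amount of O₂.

81.5 kmol

Stoichiometric O₂ = 0.5 × 254 = 127 kmol; O₂ fed = 127 × 1.607 = 204.1 kmol.
Fuel reacted = 0.965 × 254 → ξ = 245.1 kmol.
Outlet (n = n₀ + ν ξ):
  H₂: 254 − 1(245.1) = 8.89
  O₂: 204.1 − 0.5(245.1) = 81.53
  H₂O: 0 + 1(245.1) = 245.1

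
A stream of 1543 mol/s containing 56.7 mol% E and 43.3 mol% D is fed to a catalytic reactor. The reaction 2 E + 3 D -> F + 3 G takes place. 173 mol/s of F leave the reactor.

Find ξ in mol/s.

ξ = 173 mol/s

For F: n = n₀ + 1ξ → 173 = 0 + 1ξ, giving ξ = 173 mol/s.
Outlet amounts (n = n₀ + ν ξ):
  E: 874.9 − 2(173) = 528.9
  D: 668.1 − 3(173) = 149.1
  F: 0 + 1(173) = 173
  G: 0 + 3(173) = 519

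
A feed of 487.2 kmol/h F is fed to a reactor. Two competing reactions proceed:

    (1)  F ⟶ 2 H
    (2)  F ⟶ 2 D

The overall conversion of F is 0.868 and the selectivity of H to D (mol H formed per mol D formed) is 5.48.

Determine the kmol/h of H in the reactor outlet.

Conversion of F: F consumed = 0.868 × 487.2 = 422.9 kmol/h = 1ξ₁ + 1ξ₂.
Selectivity: 2ξ₁ / (2ξ₂) = 5.48 → ξ₁ = 5.48 ξ₂.
Substitute: (1·5.48 + 1) ξ₂ = 422.9 → ξ₂ = 65.26 kmol/h, ξ₁ = 357.6 kmol/h.
Outlet amounts (n = n₀ + Σ ν·ξ):
  F: 487.2 − 1(357.6) − 1(65.26) = 64.31
  H: 0 + 2(357.6) = 715.3
  D: 0 + 2(65.26) = 130.5

715 kmol/h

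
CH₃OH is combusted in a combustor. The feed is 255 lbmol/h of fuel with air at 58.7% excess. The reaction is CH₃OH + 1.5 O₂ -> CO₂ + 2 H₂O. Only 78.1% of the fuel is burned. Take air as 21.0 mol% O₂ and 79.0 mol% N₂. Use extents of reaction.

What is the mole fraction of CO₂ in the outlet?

Stoichiometric O₂ = 1.5 × 255 = 382.5 lbmol/h; O₂ fed = 382.5 × 1.587 = 607 lbmol/h.
N₂ fed = 607 × 79/21 = 2284 lbmol/h.
Fuel reacted = 0.781 × 255 → ξ = 199.2 lbmol/h.
Outlet (n = n₀ + ν ξ):
  CH₃OH: 255 − 1(199.2) = 55.84
  O₂: 607 − 1.5(199.2) = 308.3
  N₂: 2284 (inert)
  CO₂: 0 + 1(199.2) = 199.2
  H₂O: 0 + 2(199.2) = 398.3
Total out = 3245 lbmol/h; y_CO₂ = 199.2 / 3245 = 0.06137.

0.0614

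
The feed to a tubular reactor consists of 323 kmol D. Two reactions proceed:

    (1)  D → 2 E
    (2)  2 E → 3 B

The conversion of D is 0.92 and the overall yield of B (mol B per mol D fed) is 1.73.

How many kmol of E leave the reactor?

222 kmol

Conversion of D: D consumed = 1ξ₁ = 0.92 × 323 → ξ₁ = 297.2 kmol.
Yield of B: 3ξ₂ / 323 = 1.73 → ξ₂ = 186.3 kmol.
Outlet amounts (n = n₀ + Σ ν·ξ):
  D: 323 − 1(297.2) = 25.84
  E: 0 + 2(297.2) − 2(186.3) = 221.8
  B: 0 + 3(186.3) = 558.8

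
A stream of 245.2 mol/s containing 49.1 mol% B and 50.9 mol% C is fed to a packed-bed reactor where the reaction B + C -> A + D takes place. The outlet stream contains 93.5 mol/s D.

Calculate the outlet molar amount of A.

93.5 mol/s

For D: n = n₀ + 1ξ → 93.5 = 0 + 1ξ, giving ξ = 93.5 mol/s.
Outlet amounts (n = n₀ + ν ξ):
  B: 120.4 − 1(93.5) = 26.89
  C: 124.8 − 1(93.5) = 31.31
  A: 0 + 1(93.5) = 93.5
  D: 0 + 1(93.5) = 93.5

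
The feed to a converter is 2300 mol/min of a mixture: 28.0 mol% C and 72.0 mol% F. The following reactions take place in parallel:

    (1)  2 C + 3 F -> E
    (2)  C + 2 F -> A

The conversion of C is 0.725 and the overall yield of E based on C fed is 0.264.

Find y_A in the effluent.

Yield of E: 1ξ₁ / 644 = 0.264 → ξ₁ = 170 mol/min.
Conversion of C: 2ξ₁ + 1ξ₂ = 0.725 × 644 = 466.9 → ξ₂ = 126.9 mol/min.
Outlet amounts (n = n₀ + Σ ν·ξ):
  C: 644 − 2(170) − 1(126.9) = 177.1
  F: 1656 − 3(170) − 2(126.9) = 892.2
  E: 0 + 1(170) = 170
  A: 0 + 1(126.9) = 126.9
Total out = 1366 mol/min; y_A = 126.9 / 1366 = 0.09286.

0.0929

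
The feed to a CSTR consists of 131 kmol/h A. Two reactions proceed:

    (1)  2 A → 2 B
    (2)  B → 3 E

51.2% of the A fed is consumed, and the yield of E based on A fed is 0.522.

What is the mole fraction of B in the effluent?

0.251

Conversion of A: A consumed = 2ξ₁ = 0.512 × 131 → ξ₁ = 33.54 kmol/h.
Yield of E: 3ξ₂ / 131 = 0.522 → ξ₂ = 22.79 kmol/h.
Outlet amounts (n = n₀ + Σ ν·ξ):
  A: 131 − 2(33.54) = 63.93
  B: 0 + 2(33.54) − 1(22.79) = 44.28
  E: 0 + 3(22.79) = 68.38
Total out = 176.6 kmol/h; y_B = 44.28 / 176.6 = 0.2507.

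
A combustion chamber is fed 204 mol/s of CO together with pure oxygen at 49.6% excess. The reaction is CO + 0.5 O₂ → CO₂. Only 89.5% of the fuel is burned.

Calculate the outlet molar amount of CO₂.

183 mol/s

Stoichiometric O₂ = 0.5 × 204 = 102 mol/s; O₂ fed = 102 × 1.496 = 152.6 mol/s.
Fuel reacted = 0.895 × 204 → ξ = 182.6 mol/s.
Outlet (n = n₀ + ν ξ):
  CO: 204 − 1(182.6) = 21.42
  O₂: 152.6 − 0.5(182.6) = 61.3
  CO₂: 0 + 1(182.6) = 182.6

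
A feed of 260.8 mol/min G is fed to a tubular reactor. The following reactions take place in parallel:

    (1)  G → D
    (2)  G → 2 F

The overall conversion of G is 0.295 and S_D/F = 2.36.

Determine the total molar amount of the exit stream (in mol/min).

Conversion of G: G consumed = 0.295 × 260.8 = 76.94 mol/min = 1ξ₁ + 1ξ₂.
Selectivity: 1ξ₁ / (2ξ₂) = 2.36 → ξ₁ = 4.72 ξ₂.
Substitute: (1·4.72 + 1) ξ₂ = 76.94 → ξ₂ = 13.45 mol/min, ξ₁ = 63.49 mol/min.
Outlet amounts (n = n₀ + Σ ν·ξ):
  G: 260.8 − 1(63.49) − 1(13.45) = 183.9
  D: 0 + 1(63.49) = 63.49
  F: 0 + 2(13.45) = 26.9
Total out = 183.9 + 63.49 + 26.9 = 274.3 mol/min.

274 mol/min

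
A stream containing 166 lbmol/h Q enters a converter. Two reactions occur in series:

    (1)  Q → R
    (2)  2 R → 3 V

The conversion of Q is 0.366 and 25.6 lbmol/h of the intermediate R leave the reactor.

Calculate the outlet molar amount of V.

Conversion of Q: Q consumed = 1ξ₁ = 0.366 × 166 → ξ₁ = 60.76 lbmol/h.
R balance: n_R = 0 + 1ξ₁ − 2ξ₂ = 25.6 → ξ₂ = (1·60.76 − 25.6)/2 = 17.58 lbmol/h.
Outlet amounts (n = n₀ + Σ ν·ξ):
  Q: 166 − 1(60.76) = 105.2
  R: 0 + 1(60.76) − 2(17.58) = 25.6
  V: 0 + 3(17.58) = 52.73

52.7 lbmol/h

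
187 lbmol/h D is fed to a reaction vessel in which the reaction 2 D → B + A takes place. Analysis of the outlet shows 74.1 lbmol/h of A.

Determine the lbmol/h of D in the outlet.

For A: n = n₀ + 1ξ → 74.1 = 0 + 1ξ, giving ξ = 74.1 lbmol/h.
Outlet amounts (n = n₀ + ν ξ):
  D: 187 − 2(74.1) = 38.8
  B: 0 + 1(74.1) = 74.1
  A: 0 + 1(74.1) = 74.1

38.8 lbmol/h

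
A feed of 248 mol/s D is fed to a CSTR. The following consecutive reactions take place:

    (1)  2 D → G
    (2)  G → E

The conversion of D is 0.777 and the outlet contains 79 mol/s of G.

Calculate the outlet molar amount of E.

Conversion of D: D consumed = 2ξ₁ = 0.777 × 248 → ξ₁ = 96.35 mol/s.
G balance: n_G = 0 + 1ξ₁ − 1ξ₂ = 79 → ξ₂ = (1·96.35 − 79)/1 = 17.35 mol/s.
Outlet amounts (n = n₀ + Σ ν·ξ):
  D: 248 − 2(96.35) = 55.3
  G: 0 + 1(96.35) − 1(17.35) = 79
  E: 0 + 1(17.35) = 17.35

17.3 mol/s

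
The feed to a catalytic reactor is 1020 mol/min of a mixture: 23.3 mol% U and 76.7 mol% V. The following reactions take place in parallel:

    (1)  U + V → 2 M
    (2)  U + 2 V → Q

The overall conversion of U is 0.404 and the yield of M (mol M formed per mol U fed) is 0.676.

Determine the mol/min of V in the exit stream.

Yield of M: 2ξ₁ / 237.7 = 0.676 → ξ₁ = 80.33 mol/min.
Conversion of U: 1ξ₁ + 1ξ₂ = 0.404 × 237.7 = 96.01 → ξ₂ = 15.69 mol/min.
Outlet amounts (n = n₀ + Σ ν·ξ):
  U: 237.7 − 1(80.33) − 1(15.69) = 141.6
  V: 782.3 − 1(80.33) − 2(15.69) = 670.6
  M: 0 + 2(80.33) = 160.7
  Q: 0 + 1(15.69) = 15.69

671 mol/min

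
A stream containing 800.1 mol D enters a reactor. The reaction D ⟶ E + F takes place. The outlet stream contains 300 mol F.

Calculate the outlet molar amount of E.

For F: n = n₀ + 1ξ → 300 = 0 + 1ξ, giving ξ = 300 mol.
Outlet amounts (n = n₀ + ν ξ):
  D: 800.1 − 1(300) = 500.1
  E: 0 + 1(300) = 300
  F: 0 + 1(300) = 300

300 mol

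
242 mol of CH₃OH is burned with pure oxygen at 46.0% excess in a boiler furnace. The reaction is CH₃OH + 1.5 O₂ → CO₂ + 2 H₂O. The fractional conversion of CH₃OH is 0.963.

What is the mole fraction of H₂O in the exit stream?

Stoichiometric O₂ = 1.5 × 242 = 363 mol; O₂ fed = 363 × 1.460 = 530 mol.
Fuel reacted = 0.963 × 242 → ξ = 233 mol.
Outlet (n = n₀ + ν ξ):
  CH₃OH: 242 − 1(233) = 8.954
  O₂: 530 − 1.5(233) = 180.4
  CO₂: 0 + 1(233) = 233
  H₂O: 0 + 2(233) = 466.1
Total out = 888.5 mol; y_H₂O = 466.1 / 888.5 = 0.5246.

0.525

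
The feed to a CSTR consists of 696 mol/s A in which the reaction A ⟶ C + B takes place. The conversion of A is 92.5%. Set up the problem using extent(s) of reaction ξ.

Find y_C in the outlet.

0.481

A reacted = 0.925 × 696 = 643.8 mol/s; ν_A = −1, so ξ = 643.8/1 = 643.8 mol/s.
Outlet amounts (n = n₀ + ν ξ):
  A: 696 − 1(643.8) = 52.2
  C: 0 + 1(643.8) = 643.8
  B: 0 + 1(643.8) = 643.8
Total out = 1340 mol/s; y_C = 643.8 / 1340 = 0.4805.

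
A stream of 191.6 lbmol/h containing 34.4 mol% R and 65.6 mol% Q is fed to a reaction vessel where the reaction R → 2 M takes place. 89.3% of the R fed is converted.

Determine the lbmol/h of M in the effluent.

R reacted = 0.893 × 65.91 = 58.86 lbmol/h; ν_R = −1, so ξ = 58.86/1 = 58.86 lbmol/h.
Outlet amounts (n = n₀ + ν ξ):
  R: 65.91 − 1(58.86) = 7.052
  M: 0 + 2(58.86) = 117.7
  Q: 125.7 (inert)

118 lbmol/h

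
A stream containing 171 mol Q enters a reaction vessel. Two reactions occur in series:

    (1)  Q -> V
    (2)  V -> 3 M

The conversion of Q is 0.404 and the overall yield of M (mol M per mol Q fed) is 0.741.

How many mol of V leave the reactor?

26.8 mol

Conversion of Q: Q consumed = 1ξ₁ = 0.404 × 171 → ξ₁ = 69.08 mol.
Yield of M: 3ξ₂ / 171 = 0.741 → ξ₂ = 42.24 mol.
Outlet amounts (n = n₀ + Σ ν·ξ):
  Q: 171 − 1(69.08) = 101.9
  V: 0 + 1(69.08) − 1(42.24) = 26.85
  M: 0 + 3(42.24) = 126.7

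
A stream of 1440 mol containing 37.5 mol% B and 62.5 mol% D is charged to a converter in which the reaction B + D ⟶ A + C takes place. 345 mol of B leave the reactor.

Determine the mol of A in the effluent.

For B: n = n₀ − 1ξ → 345 = 540 − 1ξ, giving ξ = 195 mol.
Outlet amounts (n = n₀ + ν ξ):
  B: 540 − 1(195) = 345
  D: 900 − 1(195) = 705
  A: 0 + 1(195) = 195
  C: 0 + 1(195) = 195

195 mol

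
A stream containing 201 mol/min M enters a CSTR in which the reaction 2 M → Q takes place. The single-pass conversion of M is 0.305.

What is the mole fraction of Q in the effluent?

0.18

M reacted = 0.305 × 201 = 61.3 mol/min; ν_M = −2, so ξ = 61.3/2 = 30.65 mol/min.
Outlet amounts (n = n₀ + ν ξ):
  M: 201 − 2(30.65) = 139.7
  Q: 0 + 1(30.65) = 30.65
Total out = 170.3 mol/min; y_Q = 30.65 / 170.3 = 0.1799.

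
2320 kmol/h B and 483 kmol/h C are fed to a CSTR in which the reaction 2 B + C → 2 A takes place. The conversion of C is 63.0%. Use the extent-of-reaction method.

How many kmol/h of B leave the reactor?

C reacted = 0.63 × 483 = 304.3 kmol/h; ν_C = −1, so ξ = 304.3/1 = 304.3 kmol/h.
Outlet amounts (n = n₀ + ν ξ):
  B: 2320 − 2(304.3) = 1711
  C: 483 − 1(304.3) = 178.7
  A: 0 + 2(304.3) = 608.6

1710 kmol/h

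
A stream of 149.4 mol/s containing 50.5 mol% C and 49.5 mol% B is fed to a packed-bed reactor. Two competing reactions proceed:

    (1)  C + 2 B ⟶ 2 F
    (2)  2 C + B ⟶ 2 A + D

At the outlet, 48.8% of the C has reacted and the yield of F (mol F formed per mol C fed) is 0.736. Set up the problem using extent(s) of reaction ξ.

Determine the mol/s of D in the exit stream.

Yield of F: 2ξ₁ / 75.45 = 0.736 → ξ₁ = 27.76 mol/s.
Conversion of C: 1ξ₁ + 2ξ₂ = 0.488 × 75.45 = 36.82 → ξ₂ = 4.527 mol/s.
Outlet amounts (n = n₀ + Σ ν·ξ):
  C: 75.45 − 1(27.76) − 2(4.527) = 38.63
  B: 73.95 − 2(27.76) − 1(4.527) = 13.9
  F: 0 + 2(27.76) = 55.53
  A: 0 + 2(4.527) = 9.054
  D: 0 + 1(4.527) = 4.527

4.53 mol/s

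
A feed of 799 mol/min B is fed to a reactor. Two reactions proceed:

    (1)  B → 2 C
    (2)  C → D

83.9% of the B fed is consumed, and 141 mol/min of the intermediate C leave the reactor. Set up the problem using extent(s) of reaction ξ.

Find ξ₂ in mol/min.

ξ₂ = 1200 mol/min

Conversion of B: B consumed = 1ξ₁ = 0.839 × 799 → ξ₁ = 670.4 mol/min.
C balance: n_C = 0 + 2ξ₁ − 1ξ₂ = 141 → ξ₂ = (2·670.4 − 141)/1 = 1200 mol/min.
Outlet amounts (n = n₀ + Σ ν·ξ):
  B: 799 − 1(670.4) = 128.6
  C: 0 + 2(670.4) − 1(1200) = 141
  D: 0 + 1(1200) = 1200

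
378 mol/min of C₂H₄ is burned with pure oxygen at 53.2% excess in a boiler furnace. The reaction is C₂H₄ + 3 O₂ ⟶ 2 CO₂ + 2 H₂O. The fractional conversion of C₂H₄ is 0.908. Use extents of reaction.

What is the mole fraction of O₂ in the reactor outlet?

0.335

Stoichiometric O₂ = 3 × 378 = 1134 mol/min; O₂ fed = 1134 × 1.532 = 1737 mol/min.
Fuel reacted = 0.908 × 378 → ξ = 343.2 mol/min.
Outlet (n = n₀ + ν ξ):
  C₂H₄: 378 − 1(343.2) = 34.78
  O₂: 1737 − 3(343.2) = 707.6
  CO₂: 0 + 2(343.2) = 686.4
  H₂O: 0 + 2(343.2) = 686.4
Total out = 2115 mol/min; y_O₂ = 707.6 / 2115 = 0.3345.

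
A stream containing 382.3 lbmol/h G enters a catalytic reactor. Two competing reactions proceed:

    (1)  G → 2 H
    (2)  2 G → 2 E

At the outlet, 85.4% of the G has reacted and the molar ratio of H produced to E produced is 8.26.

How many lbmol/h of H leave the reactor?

526 lbmol/h

Conversion of G: G consumed = 0.854 × 382.3 = 326.5 lbmol/h = 1ξ₁ + 2ξ₂.
Selectivity: 2ξ₁ / (2ξ₂) = 8.26 → ξ₁ = 8.26 ξ₂.
Substitute: (1·8.26 + 2) ξ₂ = 326.5 → ξ₂ = 31.82 lbmol/h, ξ₁ = 262.8 lbmol/h.
Outlet amounts (n = n₀ + Σ ν·ξ):
  G: 382.3 − 1(262.8) − 2(31.82) = 55.82
  H: 0 + 2(262.8) = 525.7
  E: 0 + 2(31.82) = 63.64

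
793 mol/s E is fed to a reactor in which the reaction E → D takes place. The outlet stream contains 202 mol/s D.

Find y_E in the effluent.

0.745

For D: n = n₀ + 1ξ → 202 = 0 + 1ξ, giving ξ = 202 mol/s.
Outlet amounts (n = n₀ + ν ξ):
  E: 793 − 1(202) = 591
  D: 0 + 1(202) = 202
Total out = 793 mol/s; y_E = 591 / 793 = 0.7453.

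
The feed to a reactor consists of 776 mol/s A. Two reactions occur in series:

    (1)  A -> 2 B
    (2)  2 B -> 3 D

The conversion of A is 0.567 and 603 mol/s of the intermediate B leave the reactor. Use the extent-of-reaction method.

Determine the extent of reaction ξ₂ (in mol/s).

Conversion of A: A consumed = 1ξ₁ = 0.567 × 776 → ξ₁ = 440 mol/s.
B balance: n_B = 0 + 2ξ₁ − 2ξ₂ = 603 → ξ₂ = (2·440 − 603)/2 = 138.5 mol/s.
Outlet amounts (n = n₀ + Σ ν·ξ):
  A: 776 − 1(440) = 336
  B: 0 + 2(440) − 2(138.5) = 603
  D: 0 + 3(138.5) = 415.5

ξ₂ = 138 mol/s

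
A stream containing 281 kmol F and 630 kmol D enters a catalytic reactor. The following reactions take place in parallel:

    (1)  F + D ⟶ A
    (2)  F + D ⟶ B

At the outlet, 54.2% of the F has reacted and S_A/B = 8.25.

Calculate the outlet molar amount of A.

Conversion of F: F consumed = 0.542 × 281 = 152.3 kmol = 1ξ₁ + 1ξ₂.
Selectivity: 1ξ₁ / (1ξ₂) = 8.25 → ξ₁ = 8.25 ξ₂.
Substitute: (1·8.25 + 1) ξ₂ = 152.3 → ξ₂ = 16.47 kmol, ξ₁ = 135.8 kmol.
Outlet amounts (n = n₀ + Σ ν·ξ):
  F: 281 − 1(135.8) − 1(16.47) = 128.7
  D: 630 − 1(135.8) − 1(16.47) = 477.7
  A: 0 + 1(135.8) = 135.8
  B: 0 + 1(16.47) = 16.47

136 kmol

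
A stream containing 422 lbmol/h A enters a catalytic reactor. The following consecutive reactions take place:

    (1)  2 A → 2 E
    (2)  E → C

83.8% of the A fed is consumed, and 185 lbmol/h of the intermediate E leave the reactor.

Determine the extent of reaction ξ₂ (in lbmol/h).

Conversion of A: A consumed = 2ξ₁ = 0.838 × 422 → ξ₁ = 176.8 lbmol/h.
E balance: n_E = 0 + 2ξ₁ − 1ξ₂ = 185 → ξ₂ = (2·176.8 − 185)/1 = 168.6 lbmol/h.
Outlet amounts (n = n₀ + Σ ν·ξ):
  A: 422 − 2(176.8) = 68.36
  E: 0 + 2(176.8) − 1(168.6) = 185
  C: 0 + 1(168.6) = 168.6

ξ₂ = 169 lbmol/h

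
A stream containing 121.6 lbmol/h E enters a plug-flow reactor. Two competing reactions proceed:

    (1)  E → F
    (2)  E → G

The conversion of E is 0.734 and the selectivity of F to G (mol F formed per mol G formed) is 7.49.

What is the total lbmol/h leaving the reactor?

Conversion of E: E consumed = 0.734 × 121.6 = 89.25 lbmol/h = 1ξ₁ + 1ξ₂.
Selectivity: 1ξ₁ / (1ξ₂) = 7.49 → ξ₁ = 7.49 ξ₂.
Substitute: (1·7.49 + 1) ξ₂ = 89.25 → ξ₂ = 10.51 lbmol/h, ξ₁ = 78.74 lbmol/h.
Outlet amounts (n = n₀ + Σ ν·ξ):
  E: 121.6 − 1(78.74) − 1(10.51) = 32.35
  F: 0 + 1(78.74) = 78.74
  G: 0 + 1(10.51) = 10.51
Total out = 32.35 + 78.74 + 10.51 = 121.6 lbmol/h.

122 lbmol/h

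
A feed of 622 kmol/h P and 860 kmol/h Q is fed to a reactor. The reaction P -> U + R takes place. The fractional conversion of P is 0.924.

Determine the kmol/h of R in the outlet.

575 kmol/h

P reacted = 0.924 × 622 = 574.7 kmol/h; ν_P = −1, so ξ = 574.7/1 = 574.7 kmol/h.
Outlet amounts (n = n₀ + ν ξ):
  P: 622 − 1(574.7) = 47.27
  U: 0 + 1(574.7) = 574.7
  R: 0 + 1(574.7) = 574.7
  Q: 860 (inert)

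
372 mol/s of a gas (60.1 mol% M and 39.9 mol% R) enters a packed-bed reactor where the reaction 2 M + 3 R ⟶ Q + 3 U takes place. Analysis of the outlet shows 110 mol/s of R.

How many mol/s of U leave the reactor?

For R: n = n₀ − 3ξ → 110 = 148.4 − 3ξ, giving ξ = 12.81 mol/s.
Outlet amounts (n = n₀ + ν ξ):
  M: 223.6 − 2(12.81) = 198
  R: 148.4 − 3(12.81) = 110
  Q: 0 + 1(12.81) = 12.81
  U: 0 + 3(12.81) = 38.43

38.4 mol/s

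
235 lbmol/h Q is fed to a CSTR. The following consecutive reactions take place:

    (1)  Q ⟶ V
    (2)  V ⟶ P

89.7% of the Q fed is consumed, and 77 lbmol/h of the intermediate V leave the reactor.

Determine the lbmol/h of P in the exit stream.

Conversion of Q: Q consumed = 1ξ₁ = 0.897 × 235 → ξ₁ = 210.8 lbmol/h.
V balance: n_V = 0 + 1ξ₁ − 1ξ₂ = 77 → ξ₂ = (1·210.8 − 77)/1 = 133.8 lbmol/h.
Outlet amounts (n = n₀ + Σ ν·ξ):
  Q: 235 − 1(210.8) = 24.2
  V: 0 + 1(210.8) − 1(133.8) = 77
  P: 0 + 1(133.8) = 133.8

134 lbmol/h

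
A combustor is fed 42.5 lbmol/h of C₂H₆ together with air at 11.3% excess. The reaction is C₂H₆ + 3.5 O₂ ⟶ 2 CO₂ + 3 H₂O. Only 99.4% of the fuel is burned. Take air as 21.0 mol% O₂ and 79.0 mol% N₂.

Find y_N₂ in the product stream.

0.731

Stoichiometric O₂ = 3.5 × 42.5 = 148.8 lbmol/h; O₂ fed = 148.8 × 1.113 = 165.6 lbmol/h.
N₂ fed = 165.6 × 79/21 = 622.8 lbmol/h.
Fuel reacted = 0.994 × 42.5 → ξ = 42.24 lbmol/h.
Outlet (n = n₀ + ν ξ):
  C₂H₆: 42.5 − 1(42.24) = 0.255
  O₂: 165.6 − 3.5(42.24) = 17.7
  N₂: 622.8 (inert)
  CO₂: 0 + 2(42.24) = 84.49
  H₂O: 0 + 3(42.24) = 126.7
Total out = 852 lbmol/h; y_N₂ = 622.8 / 852 = 0.731.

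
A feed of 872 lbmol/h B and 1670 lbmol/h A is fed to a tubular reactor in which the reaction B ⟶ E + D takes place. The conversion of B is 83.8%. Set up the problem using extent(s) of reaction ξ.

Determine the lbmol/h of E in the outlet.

B reacted = 0.838 × 872 = 730.7 lbmol/h; ν_B = −1, so ξ = 730.7/1 = 730.7 lbmol/h.
Outlet amounts (n = n₀ + ν ξ):
  B: 872 − 1(730.7) = 141.3
  E: 0 + 1(730.7) = 730.7
  D: 0 + 1(730.7) = 730.7
  A: 1670 (inert)

731 lbmol/h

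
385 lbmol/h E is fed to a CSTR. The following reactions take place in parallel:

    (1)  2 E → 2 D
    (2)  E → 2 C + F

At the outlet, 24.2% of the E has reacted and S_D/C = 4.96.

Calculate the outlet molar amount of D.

84.6 lbmol/h

Conversion of E: E consumed = 0.242 × 385 = 93.17 lbmol/h = 2ξ₁ + 1ξ₂.
Selectivity: 2ξ₁ / (2ξ₂) = 4.96 → ξ₁ = 4.96 ξ₂.
Substitute: (2·4.96 + 1) ξ₂ = 93.17 → ξ₂ = 8.532 lbmol/h, ξ₁ = 42.32 lbmol/h.
Outlet amounts (n = n₀ + Σ ν·ξ):
  E: 385 − 2(42.32) − 1(8.532) = 291.8
  D: 0 + 2(42.32) = 84.64
  C: 0 + 2(8.532) = 17.06
  F: 0 + 1(8.532) = 8.532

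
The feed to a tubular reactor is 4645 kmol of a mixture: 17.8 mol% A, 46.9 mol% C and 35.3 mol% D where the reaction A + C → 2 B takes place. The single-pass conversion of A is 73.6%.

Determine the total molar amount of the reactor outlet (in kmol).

A reacted = 0.736 × 826.8 = 608.5 kmol; ν_A = −1, so ξ = 608.5/1 = 608.5 kmol.
Outlet amounts (n = n₀ + ν ξ):
  A: 826.8 − 1(608.5) = 218.3
  C: 2179 − 1(608.5) = 1570
  B: 0 + 2(608.5) = 1217
  D: 1640 (inert)
Total out = 218.3 + 1570 + 1217 + 1640 = 4645 kmol.

4640 kmol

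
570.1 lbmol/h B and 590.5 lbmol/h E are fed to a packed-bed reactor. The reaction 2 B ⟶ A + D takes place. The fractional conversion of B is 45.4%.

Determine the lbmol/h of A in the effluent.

129 lbmol/h

B reacted = 0.454 × 570.1 = 258.8 lbmol/h; ν_B = −2, so ξ = 258.8/2 = 129.4 lbmol/h.
Outlet amounts (n = n₀ + ν ξ):
  B: 570.1 − 2(129.4) = 311.3
  A: 0 + 1(129.4) = 129.4
  D: 0 + 1(129.4) = 129.4
  E: 590.5 (inert)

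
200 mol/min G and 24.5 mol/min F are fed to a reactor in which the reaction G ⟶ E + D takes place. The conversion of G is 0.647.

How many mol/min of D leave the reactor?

129 mol/min

G reacted = 0.647 × 200 = 129.4 mol/min; ν_G = −1, so ξ = 129.4/1 = 129.4 mol/min.
Outlet amounts (n = n₀ + ν ξ):
  G: 200 − 1(129.4) = 70.6
  E: 0 + 1(129.4) = 129.4
  D: 0 + 1(129.4) = 129.4
  F: 24.5 (inert)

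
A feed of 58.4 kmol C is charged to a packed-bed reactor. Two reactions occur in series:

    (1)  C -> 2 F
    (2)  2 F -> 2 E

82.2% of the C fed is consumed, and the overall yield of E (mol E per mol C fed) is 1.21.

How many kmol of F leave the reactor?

25.3 kmol

Conversion of C: C consumed = 1ξ₁ = 0.822 × 58.4 → ξ₁ = 48 kmol.
Yield of E: 2ξ₂ / 58.4 = 1.21 → ξ₂ = 35.33 kmol.
Outlet amounts (n = n₀ + Σ ν·ξ):
  C: 58.4 − 1(48) = 10.4
  F: 0 + 2(48) − 2(35.33) = 25.35
  E: 0 + 2(35.33) = 70.66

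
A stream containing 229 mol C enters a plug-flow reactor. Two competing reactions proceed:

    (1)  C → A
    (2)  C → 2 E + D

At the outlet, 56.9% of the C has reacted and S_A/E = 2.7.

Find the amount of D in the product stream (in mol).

20.4 mol

Conversion of C: C consumed = 0.569 × 229 = 130.3 mol = 1ξ₁ + 1ξ₂.
Selectivity: 1ξ₁ / (2ξ₂) = 2.7 → ξ₁ = 5.4 ξ₂.
Substitute: (1·5.4 + 1) ξ₂ = 130.3 → ξ₂ = 20.36 mol, ξ₁ = 109.9 mol.
Outlet amounts (n = n₀ + Σ ν·ξ):
  C: 229 − 1(109.9) − 1(20.36) = 98.7
  A: 0 + 1(109.9) = 109.9
  E: 0 + 2(20.36) = 40.72
  D: 0 + 1(20.36) = 20.36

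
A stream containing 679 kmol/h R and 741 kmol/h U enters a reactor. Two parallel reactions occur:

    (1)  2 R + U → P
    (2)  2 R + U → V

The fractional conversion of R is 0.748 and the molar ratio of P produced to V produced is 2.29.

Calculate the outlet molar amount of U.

487 kmol/h

Conversion of R: R consumed = 0.748 × 679 = 507.9 kmol/h = 2ξ₁ + 2ξ₂.
Selectivity: 1ξ₁ / (1ξ₂) = 2.29 → ξ₁ = 2.29 ξ₂.
Substitute: (2·2.29 + 2) ξ₂ = 507.9 → ξ₂ = 77.19 kmol/h, ξ₁ = 176.8 kmol/h.
Outlet amounts (n = n₀ + Σ ν·ξ):
  R: 679 − 2(176.8) − 2(77.19) = 171.1
  U: 741 − 1(176.8) − 1(77.19) = 487.1
  P: 0 + 1(176.8) = 176.8
  V: 0 + 1(77.19) = 77.19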